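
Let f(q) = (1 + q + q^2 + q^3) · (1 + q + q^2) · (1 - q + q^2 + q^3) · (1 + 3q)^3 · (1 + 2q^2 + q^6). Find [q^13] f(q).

336

(1 + q + q^2 + q^3) has coefficients 1,1,1,1 for degrees 0…3.
(1 + q + q^2) has coefficients 1,1,1,0,0,0,0,0,0,0,0,0,0,0 for degrees 0…13.
Multiplying by (1 - q + q^2 + q^3) gives running coefficients 1,0,1,1,2,1,0,0,0,0,0,0,0,0 for degrees 0…13.
Multiplying by (1 + 3q)^3 gives running coefficients 1,9,28,37,38,73,90,81,27,0,0,0,0,0 for degrees 0…13.
Finally multiplying by (1 + 2q^2 + q^6), the product of all factors after the first has coefficients 1,9,30,55,94,147,167,236,235,199,92,73,90,81 for degrees 0…13.
[q^13] = 1·81 + 1·90 + 1·73 + 1·92 = 336.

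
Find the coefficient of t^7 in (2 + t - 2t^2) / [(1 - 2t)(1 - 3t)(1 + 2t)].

8029

Partial fractions give a closed form: a_n = (-2)·2^n + (19/5)·3^n + (1/5)·(-2)^n.
At n = 7: a_7 = 8029.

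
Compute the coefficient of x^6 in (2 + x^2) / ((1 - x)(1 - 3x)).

2307

The denominator gives the recurrence a_n = 4a_(n−1) − 3a_(n−2) for n ≥ 3; the numerator fixes a_0 = 2, a_1 = 8, a_2 = 27.
Iterating: 2, 8, 27, 84, 255, 768, 2307, so a_6 = 2307.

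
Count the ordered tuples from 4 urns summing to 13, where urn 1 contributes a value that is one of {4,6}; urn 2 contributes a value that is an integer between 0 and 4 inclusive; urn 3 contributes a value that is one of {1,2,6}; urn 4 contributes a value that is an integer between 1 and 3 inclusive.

10

The generating function for the choices is (t⁴ + t⁶)·(1 + t + t² + t³ + t⁴)·(t + t² + t⁶)·(t + t² + t³); the count is [t¹³].
(t⁴ + t⁶) has coefficients 0,0,0,0,1,0,1 for degrees 0…6.
(1 + t + t² + t³ + t⁴) has coefficients 1,1,1,1,1,0,0,0,0,0,0,0,0,0 for degrees 0…13.
Multiplying by (t + t² + t⁶) gives running coefficients 0,1,2,2,2,2,2,1,1,1,1,0,0,0 for degrees 0…13.
Finally multiplying by (t + t² + t³), the product of all factors after the first has coefficients 0,0,1,3,5,6,6,6,5,4,3,3,2,1 for degrees 0…13.
[t¹³] = 1·4 + 1·6 = 10.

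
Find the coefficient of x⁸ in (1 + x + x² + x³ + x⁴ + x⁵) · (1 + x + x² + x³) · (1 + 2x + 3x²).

14

(1 + x + x² + x³ + x⁴ + x⁵) has coefficients 1,1,1,1,1,1 for degrees 0…5.
(1 + x + x² + x³) has coefficients 1,1,1,1,0,0,0,0,0 for degrees 0…8.
Finally multiplying by (1 + 2x + 3x²), the product of all factors after the first has coefficients 1,3,6,6,5,3,0,0,0 for degrees 0…8.
[x⁸] = 1·0 + 1·0 + 1·0 + 1·3 + 1·5 + 1·6 = 14.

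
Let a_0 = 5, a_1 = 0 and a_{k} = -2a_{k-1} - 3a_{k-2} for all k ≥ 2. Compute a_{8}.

The ordinary generating function has denominator 1 + 2z + 3z^2.
Iterating the recurrence: a_0,…,a_{8} = 5, 0, -15, 30, -15, -60, 165, -150, -195.

-195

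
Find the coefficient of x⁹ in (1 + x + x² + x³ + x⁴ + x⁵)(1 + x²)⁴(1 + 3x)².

(1 + x + x² + x³ + x⁴ + x⁵) has coefficients 1,1,1,1,1,1 for degrees 0…5.
(1 + x²)⁴ has coefficients 1,0,4,0,6,0,4,0,1,0 for degrees 0…9.
Finally multiplying by (1 + 3x)², the product of all factors after the first has coefficients 1,6,13,24,42,36,58,24,37,6 for degrees 0…9.
[x⁹] = 1·6 + 1·37 + 1·24 + 1·58 + 1·36 + 1·42 = 203.

203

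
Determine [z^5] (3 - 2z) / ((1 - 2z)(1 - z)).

Partial fractions give a closed form: a_n = (4)·2^n + (-1)·1^n.
At n = 5: a_5 = 127.

127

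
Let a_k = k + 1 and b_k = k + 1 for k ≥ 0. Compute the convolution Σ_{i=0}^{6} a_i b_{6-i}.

84

This is [x^6] in the product of the two ordinary generating functions.
Σ = 1·7 + 2·6 + 3·5 + 4·4 + 5·3 + 6·2 + 7·1 = 84.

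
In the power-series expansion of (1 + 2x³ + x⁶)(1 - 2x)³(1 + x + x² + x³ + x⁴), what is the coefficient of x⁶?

3

(1 + 2x³ + x⁶) has coefficients 1,0,0,2,0,0,1 for degrees 0…6.
(1 - 2x)³ has coefficients 1,-6,12,-8,0,0,0 for degrees 0…6.
Finally multiplying by (1 + x + x² + x³ + x⁴), the product of all factors after the first has coefficients 1,-5,7,-1,-1,-2,4 for degrees 0…6.
[x⁶] = 1·4 + 2·(-1) + 1·1 = 3.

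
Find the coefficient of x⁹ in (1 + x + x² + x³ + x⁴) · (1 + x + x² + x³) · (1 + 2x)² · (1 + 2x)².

(1 + x + x² + x³ + x⁴) has coefficients 1,1,1,1,1 for degrees 0…4.
(1 + x + x² + x³) has coefficients 1,1,1,1,0,0,0,0,0,0 for degrees 0…9.
Multiplying by (1 + 2x)² gives running coefficients 1,5,9,9,8,4,0,0,0,0 for degrees 0…9.
Finally multiplying by (1 + 2x)², the product of all factors after the first has coefficients 1,9,33,65,80,72,48,16,0,0 for degrees 0…9.
[x⁹] = 1·0 + 1·0 + 1·16 + 1·48 + 1·72 = 136.

136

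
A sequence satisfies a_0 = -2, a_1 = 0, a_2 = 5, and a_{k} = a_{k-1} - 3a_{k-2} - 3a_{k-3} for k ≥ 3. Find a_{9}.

404

The ordinary generating function has denominator 1 - y + 3y^2 + 3y^3.
Iterating the recurrence: a_0,…,a_{9} = -2, 0, 5, 11, -4, -52, -73, 95, 470, 404.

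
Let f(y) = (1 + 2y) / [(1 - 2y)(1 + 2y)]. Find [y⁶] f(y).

Partial fractions give a closed form: a_n = (1)·2^n.
At n = 6: a_6 = 64.

64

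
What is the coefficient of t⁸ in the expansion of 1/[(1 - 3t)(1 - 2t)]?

Partial fractions give a closed form: a_n = (3)·3^n + (-2)·2^n.
At n = 8: a_8 = 19171.

19171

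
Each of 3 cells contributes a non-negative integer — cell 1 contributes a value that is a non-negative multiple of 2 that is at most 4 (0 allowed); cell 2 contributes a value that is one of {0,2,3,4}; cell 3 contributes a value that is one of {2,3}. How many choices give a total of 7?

4

The generating function for the choices is (1 + y^2 + y^4)·(1 + y^2 + y^3 + y^4)·(y^2 + y^3); the count is [y^7].
(1 + y^2 + y^4) has coefficients 1,0,1,0,1 for degrees 0…4.
(1 + y^2 + y^3 + y^4) has coefficients 1,0,1,1,1,0,0,0 for degrees 0…7.
Finally multiplying by (y^2 + y^3), the product of all factors after the first has coefficients 0,0,1,1,1,2,2,1 for degrees 0…7.
[y^7] = 1·1 + 1·2 + 1·1 = 4.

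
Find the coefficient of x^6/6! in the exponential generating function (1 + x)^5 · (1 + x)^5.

151200

The EGF product rule gives c_6 = Σ_{k_1+k_2=6} C(6; k_1,k_2) · ∏ g_i(k_i), where (1+x)^5 gives the falling factorial (5)_k; (1+x)^5 gives the falling factorial (5)_k.
g_1(k) for k = 0…6: 1, 5, 20, 60, 120, 120, 0.
g_2(k) for k = 0…6: 1, 5, 20, 60, 120, 120, 0.
c_6 = Σ_k C(6,k)·g_1(k)·g_2(6−k) = 6·5·120 + 15·20·120 + 20·60·60 + 15·120·20 + 6·120·5 = 3600 + 36000 + 72000 + 36000 + 3600 = 151200.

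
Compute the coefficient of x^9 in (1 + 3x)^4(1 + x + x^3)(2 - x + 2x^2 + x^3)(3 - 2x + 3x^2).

(1 + 3x)^4 has coefficients 1,12,54,108,81 for degrees 0…4.
(1 + x + x^3) has coefficients 1,1,0,1,0,0,0,0,0,0 for degrees 0…9.
Multiplying by (2 - x + 2x^2 + x^3) gives running coefficients 2,1,1,5,0,2,1,0,0,0 for degrees 0…9.
Finally multiplying by (3 - 2x + 3x^2), the product of all factors after the first has coefficients 6,-1,7,16,-7,21,-1,4,3,0 for degrees 0…9.
[x^9] = 1·0 + 12·3 + 54·4 + 108·(-1) + 81·21 = 1845.

1845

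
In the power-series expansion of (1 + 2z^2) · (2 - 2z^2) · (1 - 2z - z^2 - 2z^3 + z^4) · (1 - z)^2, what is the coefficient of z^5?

(1 + 2z^2) has coefficients 1,0,2 for degrees 0…2.
(2 - 2z^2) has coefficients 2,0,-2,0,0,0 for degrees 0…5.
Multiplying by (1 - 2z - z^2 - 2z^3 + z^4) gives running coefficients 2,-4,-4,0,4,4 for degrees 0…5.
Finally multiplying by (1 - z)^2, the product of all factors after the first has coefficients 2,-8,6,4,0,-4 for degrees 0…5.
[z^5] = 1·(-4) + 2·4 = 4.

4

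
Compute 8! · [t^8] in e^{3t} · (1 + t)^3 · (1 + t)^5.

31636449

The EGF product rule gives c_8 = Σ_{k_1+k_2+k_3=8} C(8; k_1,k_2,k_3) · ∏ g_i(k_i), where e^{3t} gives (3)^k; (1+t)^3 gives the falling factorial (3)_k; (1+t)^5 gives the falling factorial (5)_k.
g_1(k) for k = 0…8: 1, 3, 9, 27, 81, 243, 729, 2187, 6561.
g_2(k) for k = 0…8: 1, 3, 6, 6, 0, 0, 0, 0, 0.
g_3(k) for k = 0…8: 1, 5, 20, 60, 120, 120, 0, 0, 0.
First combine the last two factors: h(k) = Σ_j C(k,j)·g_2(j)·g_3(k−j) for k = 0…8: 1, 8, 56, 336, 1680, 6720, 20160, 40320, 40320.
c_8 = Σ_k C(8,k)·g_1(k)·h(8−k) = 1·1·40320 + 8·3·40320 + 28·9·20160 + 56·27·6720 + 70·81·1680 + 56·243·336 + 28·729·56 + 8·2187·8 + 1·6561·1 = 40320 + 967680 + 5080320 + 10160640 + 9525600 + 4572288 + 1143072 + 139968 + 6561 = 31636449.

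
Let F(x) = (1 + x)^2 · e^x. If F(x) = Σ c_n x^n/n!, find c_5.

31

The EGF product rule gives c_5 = Σ_{k_1+k_2=5} C(5; k_1,k_2) · ∏ g_i(k_i), where (1+x)^2 gives the falling factorial (2)_k; e^x gives (1)^k.
g_1(k) for k = 0…5: 1, 2, 2, 0, 0, 0.
g_2(k) for k = 0…5: 1, 1, 1, 1, 1, 1.
c_5 = Σ_k C(5,k)·g_1(k)·g_2(5−k) = 1·1·1 + 5·2·1 + 10·2·1 = 1 + 10 + 20 = 31.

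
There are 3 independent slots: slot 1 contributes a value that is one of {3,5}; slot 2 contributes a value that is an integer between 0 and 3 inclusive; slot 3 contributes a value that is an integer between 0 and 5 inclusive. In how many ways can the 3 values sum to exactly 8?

The generating function for the choices is (z³ + z⁵)·(1 + z + z² + z³)·(1 + z + z² + z³ + z⁴ + z⁵); the count is [z⁸].
(z³ + z⁵) has coefficients 0,0,0,1,0,1 for degrees 0…5.
(1 + z + z² + z³) has coefficients 1,1,1,1,0,0,0,0,0 for degrees 0…8.
Finally multiplying by (1 + z + z² + z³ + z⁴ + z⁵), the product of all factors after the first has coefficients 1,2,3,4,4,4,3,2,1 for degrees 0…8.
[z⁸] = 1·4 + 1·4 = 8.

8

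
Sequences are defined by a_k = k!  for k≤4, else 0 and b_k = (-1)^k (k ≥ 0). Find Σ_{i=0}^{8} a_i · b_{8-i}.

The convolution is the x^8 coefficient of A(x)B(x).
Σ = 1·1 + 1·(-1) + 2·1 + 6·(-1) + 24·1 + 0·(-1) + 0·1 + 0·(-1) + 0·1 = 20.

20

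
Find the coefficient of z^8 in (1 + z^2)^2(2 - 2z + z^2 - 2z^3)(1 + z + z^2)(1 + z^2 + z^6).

(1 + z^2)^2 has coefficients 1,0,2,0,1 for degrees 0…4.
(2 - 2z + z^2 - 2z^3) has coefficients 2,-2,1,-2,0,0,0,0,0 for degrees 0…8.
Multiplying by (1 + z + z^2) gives running coefficients 2,0,1,-3,-1,-2,0,0,0 for degrees 0…8.
Finally multiplying by (1 + z^2 + z^6), the product of all factors after the first has coefficients 2,0,3,-3,0,-5,1,-2,1 for degrees 0…8.
[z^8] = 1·1 + 2·1 + 1·0 = 3.

3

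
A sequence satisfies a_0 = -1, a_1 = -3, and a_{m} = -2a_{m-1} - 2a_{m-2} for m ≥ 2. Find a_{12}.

64

The ordinary generating function has denominator 1 + 2q + 2q^2.
Iterating the recurrence: a_0,…,a_{12} = -1, -3, 8, -10, 4, 12, -32, 40, -16, -48, 128, -160, 64.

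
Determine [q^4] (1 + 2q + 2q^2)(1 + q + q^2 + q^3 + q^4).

(1 + 2q + 2q^2) has coefficients 1,2,2 for degrees 0…2.
(1 + q + q^2 + q^3 + q^4) has coefficients 1,1,1,1,1 for degrees 0…4.
[q^4] = 1·1 + 2·1 + 2·1 = 5.

5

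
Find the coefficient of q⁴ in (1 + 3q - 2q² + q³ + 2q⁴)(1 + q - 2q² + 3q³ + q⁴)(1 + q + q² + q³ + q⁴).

(1 + 3q - 2q² + q³ + 2q⁴) has coefficients 1,3,-2,1,2 for degrees 0…4.
(1 + q - 2q² + 3q³ + q⁴) has coefficients 1,1,-2,3,1 for degrees 0…4.
Finally multiplying by (1 + q + q² + q³ + q⁴), the product of all factors after the first has coefficients 1,2,0,3,4 for degrees 0…4.
[q⁴] = 1·4 + 3·3 − 2·0 + 1·2 + 2·1 = 17.

17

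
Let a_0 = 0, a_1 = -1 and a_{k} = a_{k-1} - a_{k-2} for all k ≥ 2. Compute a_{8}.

The ordinary generating function has denominator 1 - y + y^2.
Iterating the recurrence: a_0,…,a_{8} = 0, -1, -1, 0, 1, 1, 0, -1, -1.

-1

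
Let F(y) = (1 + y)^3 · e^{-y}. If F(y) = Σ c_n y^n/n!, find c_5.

14

The EGF product rule gives c_5 = Σ_{k_1+k_2=5} C(5; k_1,k_2) · ∏ g_i(k_i), where (1+y)^3 gives the falling factorial (3)_k; e^{-y} gives (-1)^k.
g_1(k) for k = 0…5: 1, 3, 6, 6, 0, 0.
g_2(k) for k = 0…5: 1, -1, 1, -1, 1, -1.
c_5 = Σ_k C(5,k)·g_1(k)·g_2(5−k) = 1·1·(-1) + 5·3·1 + 10·6·(-1) + 10·6·1 = −1 + 15 − 60 + 60 = 14.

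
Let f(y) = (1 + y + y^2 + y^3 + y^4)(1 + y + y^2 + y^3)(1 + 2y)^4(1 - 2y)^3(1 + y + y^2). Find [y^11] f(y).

-1044

(1 + y + y^2 + y^3 + y^4) has coefficients 1,1,1,1,1 for degrees 0…4.
(1 + y + y^2 + y^3) has coefficients 1,1,1,1,0,0,0,0,0,0,0,0 for degrees 0…11.
Multiplying by (1 + 2y)^4 gives running coefficients 1,9,33,65,80,72,48,16,0,0,0,0 for degrees 0…11.
Multiplying by (1 - 2y)^3 gives running coefficients 1,3,-9,-33,14,108,56,-48,-96,-192,-128,0 for degrees 0…11.
Finally multiplying by (1 + y + y^2), the product of all factors after the first has coefficients 1,4,-5,-39,-28,89,178,116,-88,-336,-416,-320 for degrees 0…11.
[y^11] = 1·(-320) + 1·(-416) + 1·(-336) + 1·(-88) + 1·116 = -1044.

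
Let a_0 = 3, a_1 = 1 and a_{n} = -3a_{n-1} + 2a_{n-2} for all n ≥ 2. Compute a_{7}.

-1207

The ordinary generating function has denominator 1 + 3q - 2q^2.
Iterating the recurrence: a_0,…,a_{7} = 3, 1, 3, -7, 27, -95, 339, -1207.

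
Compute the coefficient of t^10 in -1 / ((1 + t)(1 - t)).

-1

Partial fractions give a closed form: a_n = (-1/2)·(-1)^n + (-1/2)·1^n.
At n = 10: a_10 = -1.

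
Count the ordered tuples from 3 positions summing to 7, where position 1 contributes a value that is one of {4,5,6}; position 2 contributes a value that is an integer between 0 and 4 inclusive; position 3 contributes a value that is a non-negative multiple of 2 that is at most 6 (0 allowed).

The generating function for the choices is (x⁴ + x⁵ + x⁶)·(1 + x + x² + x³ + x⁴)·(1 + x² + x⁴ + x⁶); the count is [x⁷].
(x⁴ + x⁵ + x⁶) has coefficients 0,0,0,0,1,1,1 for degrees 0…6.
(1 + x + x² + x³ + x⁴) has coefficients 1,1,1,1,1,0,0,0 for degrees 0…7.
Finally multiplying by (1 + x² + x⁴ + x⁶), the product of all factors after the first has coefficients 1,1,2,2,3,2,3,2 for degrees 0…7.
[x⁷] = 1·2 + 1·2 + 1·1 = 5.

5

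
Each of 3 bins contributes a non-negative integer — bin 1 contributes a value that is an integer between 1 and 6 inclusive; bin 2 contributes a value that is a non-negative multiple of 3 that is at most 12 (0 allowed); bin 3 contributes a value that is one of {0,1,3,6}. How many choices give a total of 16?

The generating function for the choices is (t + t² + t³ + t⁴ + t⁵ + t⁶)·(1 + t³ + t⁶ + t⁹ + t¹²)·(1 + t + t³ + t⁶); the count is [t¹⁶].
(t + t² + t³ + t⁴ + t⁵ + t⁶) has coefficients 0,1,1,1,1,1,1 for degrees 0…6.
(1 + t³ + t⁶ + t⁹ + t¹²) has coefficients 1,0,0,1,0,0,1,0,0,1,0,0,1,0,0,0,0 for degrees 0…16.
Finally multiplying by (1 + t + t³ + t⁶), the product of all factors after the first has coefficients 1,1,0,2,1,0,3,1,0,3,1,0,3,1,0,2,0 for degrees 0…16.
[t¹⁶] = 1·2 + 1·0 + 1·1 + 1·3 + 1·0 + 1·1 = 7.

7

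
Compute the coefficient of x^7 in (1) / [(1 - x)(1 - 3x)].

3280

The denominator gives the recurrence a_n = 4a_(n−1) − 3a_(n−2) for n ≥ 3; the numerator fixes a_0 = 1, a_1 = 4, a_2 = 13.
Iterating: 1, 4, 13, 40, 121, 364, 1093, 3280, so a_7 = 3280.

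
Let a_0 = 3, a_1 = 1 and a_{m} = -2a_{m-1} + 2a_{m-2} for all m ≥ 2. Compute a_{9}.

The ordinary generating function has denominator 1 + 2z - 2z^2.
Iterating the recurrence: a_0,…,a_{9} = 3, 1, 4, -6, 20, -52, 144, -392, 1072, -2928.

-2928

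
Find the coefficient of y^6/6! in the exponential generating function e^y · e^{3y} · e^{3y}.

The EGF product rule gives c_6 = Σ_{k_1+k_2+k_3=6} C(6; k_1,k_2,k_3) · ∏ g_i(k_i), where e^y gives (1)^k; e^{3y} gives (3)^k; e^{3y} gives (3)^k.
g_1(k) for k = 0…6: 1, 1, 1, 1, 1, 1, 1.
g_2(k) for k = 0…6: 1, 3, 9, 27, 81, 243, 729.
g_3(k) for k = 0…6: 1, 3, 9, 27, 81, 243, 729.
First combine the last two factors: h(k) = Σ_j C(k,j)·g_2(j)·g_3(k−j) for k = 0…6: 1, 6, 36, 216, 1296, 7776, 46656.
c_6 = Σ_k C(6,k)·g_1(k)·h(6−k) = 1·1·46656 + 6·1·7776 + 15·1·1296 + 20·1·216 + 15·1·36 + 6·1·6 + 1·1·1 = 46656 + 46656 + 19440 + 4320 + 540 + 36 + 1 = 117649.

117649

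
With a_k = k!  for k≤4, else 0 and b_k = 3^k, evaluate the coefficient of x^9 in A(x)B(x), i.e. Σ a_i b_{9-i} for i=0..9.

The convolution is the x^9 coefficient of A(x)B(x).
Σ = 1·19683 + 1·6561 + 2·2187 + 6·729 + 24·243 + 0·81 + 0·27 + 0·9 + 0·3 + 0·1 = 40824.

40824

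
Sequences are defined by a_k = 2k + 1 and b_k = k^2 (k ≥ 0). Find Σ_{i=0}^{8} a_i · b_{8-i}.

Write out a_i and b_{8-i} for i = 0,…,8 and sum the products.
Σ = 1·64 + 3·49 + 5·36 + 7·25 + 9·16 + 11·9 + 13·4 + 15·1 + 17·0 = 876.

876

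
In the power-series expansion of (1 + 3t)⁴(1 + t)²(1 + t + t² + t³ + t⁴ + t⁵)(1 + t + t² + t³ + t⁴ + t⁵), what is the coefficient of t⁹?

(1 + 3t)⁴ has coefficients 1,12,54,108,81 for degrees 0…4.
(1 + t)² has coefficients 1,2,1,0,0,0,0,0,0,0 for degrees 0…9.
Multiplying by (1 + t + t² + t³ + t⁴ + t⁵) gives running coefficients 1,3,4,4,4,4,3,1,0,0 for degrees 0…9.
Finally multiplying by (1 + t + t² + t³ + t⁴ + t⁵), the product of all factors after the first has coefficients 1,4,8,12,16,20,22,20,16,12 for degrees 0…9.
[t⁹] = 1·12 + 12·16 + 54·20 + 108·22 + 81·20 = 5280.

5280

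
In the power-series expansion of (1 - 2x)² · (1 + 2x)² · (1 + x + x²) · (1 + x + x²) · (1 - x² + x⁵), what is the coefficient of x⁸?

(1 - 2x)² has coefficients 1,-4,4 for degrees 0…2.
(1 + 2x)² has coefficients 1,4,4,0,0,0,0,0,0 for degrees 0…8.
Multiplying by (1 + x + x²) gives running coefficients 1,5,9,8,4,0,0,0,0 for degrees 0…8.
Multiplying by (1 + x + x²) gives running coefficients 1,6,15,22,21,12,4,0,0 for degrees 0…8.
Finally multiplying by (1 - x² + x⁵), the product of all factors after the first has coefficients 1,6,14,16,6,-9,-11,3,18 for degrees 0…8.
[x⁸] = 1·18 − 4·3 + 4·(-11) = -38.

-38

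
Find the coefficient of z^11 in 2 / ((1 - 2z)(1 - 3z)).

1054690

Partial fractions give a closed form: a_n = (-4)·2^n + (6)·3^n.
At n = 11: a_11 = 1054690.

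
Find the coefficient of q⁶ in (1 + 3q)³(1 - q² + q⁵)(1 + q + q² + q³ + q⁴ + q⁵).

9

(1 + 3q)³ has coefficients 1,9,27,27 for degrees 0…3.
(1 - q² + q⁵) has coefficients 1,0,-1,0,0,1,0 for degrees 0…6.
Finally multiplying by (1 + q + q² + q³ + q⁴ + q⁵), the product of all factors after the first has coefficients 1,1,0,0,0,1,0 for degrees 0…6.
[q⁶] = 1·0 + 9·1 + 27·0 + 27·0 = 9.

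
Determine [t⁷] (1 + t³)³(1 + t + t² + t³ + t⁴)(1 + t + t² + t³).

19

(1 + t³)³ has coefficients 1,0,0,3,0,0,3,0 for degrees 0…7.
(1 + t + t² + t³ + t⁴) has coefficients 1,1,1,1,1,0,0,0 for degrees 0…7.
Finally multiplying by (1 + t + t² + t³), the product of all factors after the first has coefficients 1,2,3,4,4,3,2,1 for degrees 0…7.
[t⁷] = 1·1 + 3·4 + 3·2 = 19.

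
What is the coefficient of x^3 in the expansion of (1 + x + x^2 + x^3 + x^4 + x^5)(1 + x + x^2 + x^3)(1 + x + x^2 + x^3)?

(1 + x + x^2 + x^3 + x^4 + x^5) has coefficients 1,1,1,1 for degrees 0…3.
(1 + x + x^2 + x^3) has coefficients 1,1,1,1 for degrees 0…3.
Finally multiplying by (1 + x + x^2 + x^3), the product of all factors after the first has coefficients 1,2,3,4 for degrees 0…3.
[x^3] = 1·4 + 1·3 + 1·2 + 1·1 = 10.

10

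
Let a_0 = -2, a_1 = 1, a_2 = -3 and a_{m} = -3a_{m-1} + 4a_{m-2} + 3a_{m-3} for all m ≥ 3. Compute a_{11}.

353170

The ordinary generating function has denominator 1 + 3q - 4q^2 - 3q^3.
Iterating the recurrence: a_0,…,a_{11} = -2, 1, -3, 7, -30, 109, -426, 1624, -6249, 23965, -92019, 353170.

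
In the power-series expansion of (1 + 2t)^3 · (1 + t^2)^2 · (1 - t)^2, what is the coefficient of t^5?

(1 + 2t)^3 has coefficients 1,6,12,8 for degrees 0…3.
(1 + t^2)^2 has coefficients 1,0,2,0,1,0 for degrees 0…5.
Finally multiplying by (1 - t)^2, the product of all factors after the first has coefficients 1,-2,3,-4,3,-2 for degrees 0…5.
[t^5] = 1·(-2) + 6·3 + 12·(-4) + 8·3 = -8.

-8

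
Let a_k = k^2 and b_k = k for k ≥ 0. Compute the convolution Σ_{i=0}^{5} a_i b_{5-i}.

The convolution is the t^5 coefficient of A(t)B(t).
Σ = 0·5 + 1·4 + 4·3 + 9·2 + 16·1 + 25·0 = 50.

50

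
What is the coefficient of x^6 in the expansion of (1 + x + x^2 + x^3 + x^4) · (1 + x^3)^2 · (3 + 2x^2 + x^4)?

16

(1 + x + x^2 + x^3 + x^4) has coefficients 1,1,1,1,1 for degrees 0…4.
(1 + x^3)^2 has coefficients 1,0,0,2,0,0,1 for degrees 0…6.
Finally multiplying by (3 + 2x^2 + x^4), the product of all factors after the first has coefficients 3,0,2,6,1,4,3 for degrees 0…6.
[x^6] = 1·3 + 1·4 + 1·1 + 1·6 + 1·2 = 16.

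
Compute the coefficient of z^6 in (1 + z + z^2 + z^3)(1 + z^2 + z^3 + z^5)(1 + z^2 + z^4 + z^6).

7

(1 + z + z^2 + z^3) has coefficients 1,1,1,1 for degrees 0…3.
(1 + z^2 + z^3 + z^5) has coefficients 1,0,1,1,0,1,0 for degrees 0…6.
Finally multiplying by (1 + z^2 + z^4 + z^6), the product of all factors after the first has coefficients 1,0,2,1,2,2,2 for degrees 0…6.
[z^6] = 1·2 + 1·2 + 1·2 + 1·1 = 7.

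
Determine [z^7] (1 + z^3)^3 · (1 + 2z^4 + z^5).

6

(1 + z^3)^3 has coefficients 1,0,0,3,0,0,3,0 for degrees 0…7.
(1 + 2z^4 + z^5) has coefficients 1,0,0,0,2,1,0,0 for degrees 0…7.
[z^7] = 1·0 + 3·2 + 3·0 = 6.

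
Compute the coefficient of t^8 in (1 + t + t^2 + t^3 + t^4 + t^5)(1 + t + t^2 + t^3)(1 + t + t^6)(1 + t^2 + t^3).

(1 + t + t^2 + t^3 + t^4 + t^5) has coefficients 1,1,1,1,1,1 for degrees 0…5.
(1 + t + t^2 + t^3) has coefficients 1,1,1,1,0,0,0,0,0 for degrees 0…8.
Multiplying by (1 + t + t^6) gives running coefficients 1,2,2,2,1,0,1,1,1 for degrees 0…8.
Finally multiplying by (1 + t^2 + t^3), the product of all factors after the first has coefficients 1,2,3,5,5,4,4,2,2 for degrees 0…8.
[t^8] = 1·2 + 1·2 + 1·4 + 1·4 + 1·5 + 1·5 = 22.

22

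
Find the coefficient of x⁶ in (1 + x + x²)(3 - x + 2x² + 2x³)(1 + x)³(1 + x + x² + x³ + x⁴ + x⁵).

(1 + x + x²) has coefficients 1,1,1 for degrees 0…2.
(3 - x + 2x² + 2x³) has coefficients 3,-1,2,2,0,0,0 for degrees 0…6.
Multiplying by (1 + x)³ gives running coefficients 3,8,8,8,11,8,2 for degrees 0…6.
Finally multiplying by (1 + x + x² + x³ + x⁴ + x⁵), the product of all factors after the first has coefficients 3,11,19,27,38,46,45 for degrees 0…6.
[x⁶] = 1·45 + 1·46 + 1·38 = 129.

129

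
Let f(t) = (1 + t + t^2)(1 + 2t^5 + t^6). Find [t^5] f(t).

(1 + t + t^2) has coefficients 1,1,1 for degrees 0…2.
(1 + 2t^5 + t^6) has coefficients 1,0,0,0,0,2 for degrees 0…5.
[t^5] = 1·2 + 1·0 + 1·0 = 2.

2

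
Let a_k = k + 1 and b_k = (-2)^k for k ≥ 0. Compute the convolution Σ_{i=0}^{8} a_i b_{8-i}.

117

This is [x^8] in the product of the two ordinary generating functions.
Σ = 1·256 + 2·(-128) + 3·64 + 4·(-32) + 5·16 + 6·(-8) + 7·4 + 8·(-2) + 9·1 = 117.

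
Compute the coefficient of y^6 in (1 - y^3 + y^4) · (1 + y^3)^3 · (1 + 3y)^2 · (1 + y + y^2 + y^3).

48

(1 - y^3 + y^4) has coefficients 1,0,0,-1,1 for degrees 0…4.
(1 + y^3)^3 has coefficients 1,0,0,3,0,0,3 for degrees 0…6.
Multiplying by (1 + 3y)^2 gives running coefficients 1,6,9,3,18,27,3 for degrees 0…6.
Finally multiplying by (1 + y + y^2 + y^3), the product of all factors after the first has coefficients 1,7,16,19,36,57,51 for degrees 0…6.
[y^6] = 1·51 − 1·19 + 1·16 = 48.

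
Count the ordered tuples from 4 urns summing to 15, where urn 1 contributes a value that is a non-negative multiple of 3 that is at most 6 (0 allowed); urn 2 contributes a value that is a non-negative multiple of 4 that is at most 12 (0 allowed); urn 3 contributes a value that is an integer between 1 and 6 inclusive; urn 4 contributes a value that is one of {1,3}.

The generating function for the choices is (1 + z³ + z⁶)·(1 + z⁴ + z⁸ + z¹²)·(z + z² + z³ + z⁴ + z⁵ + z⁶)·(z + z³); the count is [z¹⁵].
(1 + z³ + z⁶) has coefficients 1,0,0,1,0,0,1 for degrees 0…6.
(1 + z⁴ + z⁸ + z¹²) has coefficients 1,0,0,0,1,0,0,0,1,0,0,0,1,0,0,0 for degrees 0…15.
Multiplying by (z + z² + z³ + z⁴ + z⁵ + z⁶) gives running coefficients 0,1,1,1,1,2,2,1,1,2,2,1,1,2,2,1 for degrees 0…15.
Finally multiplying by (z + z³), the product of all factors after the first has coefficients 0,0,1,1,2,2,3,3,3,3,3,3,3,3,3,3 for degrees 0…15.
[z¹⁵] = 1·3 + 1·3 + 1·3 = 9.

9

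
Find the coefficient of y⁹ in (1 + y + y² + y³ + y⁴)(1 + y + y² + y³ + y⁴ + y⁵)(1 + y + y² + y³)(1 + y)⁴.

257

(1 + y + y² + y³ + y⁴) has coefficients 1,1,1,1,1 for degrees 0…4.
(1 + y + y² + y³ + y⁴ + y⁵) has coefficients 1,1,1,1,1,1,0,0,0,0 for degrees 0…9.
Multiplying by (1 + y + y² + y³) gives running coefficients 1,2,3,4,4,4,3,2,1,0 for degrees 0…9.
Finally multiplying by (1 + y)⁴, the product of all factors after the first has coefficients 1,6,17,32,47,58,62,58,47,32 for degrees 0…9.
[y⁹] = 1·32 + 1·47 + 1·58 + 1·62 + 1·58 = 257.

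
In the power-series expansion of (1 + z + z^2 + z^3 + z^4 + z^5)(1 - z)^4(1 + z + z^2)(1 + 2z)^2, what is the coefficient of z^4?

(1 + z + z^2 + z^3 + z^4 + z^5) has coefficients 1,1,1,1,1 for degrees 0…4.
(1 - z)^4 has coefficients 1,-4,6,-4,1 for degrees 0…4.
Multiplying by (1 + z + z^2) gives running coefficients 1,-3,3,-2,3 for degrees 0…4.
Finally multiplying by (1 + 2z)^2, the product of all factors after the first has coefficients 1,1,-5,-2,7 for degrees 0…4.
[z^4] = 1·7 + 1·(-2) + 1·(-5) + 1·1 + 1·1 = 2.

2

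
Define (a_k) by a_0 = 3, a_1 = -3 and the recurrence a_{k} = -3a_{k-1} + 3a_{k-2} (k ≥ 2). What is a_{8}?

The ordinary generating function has denominator 1 + 3y - 3y^2.
Iterating the recurrence: a_0,…,a_{8} = 3, -3, 18, -63, 243, -918, 3483, -13203, 50058.

50058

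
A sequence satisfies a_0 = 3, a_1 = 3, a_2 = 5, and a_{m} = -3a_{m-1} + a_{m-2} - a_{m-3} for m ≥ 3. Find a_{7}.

The ordinary generating function has denominator 1 + 3y - y^2 + y^3.
Iterating the recurrence: a_0,…,a_{7} = 3, 3, 5, -15, 47, -161, 545, -1843.

-1843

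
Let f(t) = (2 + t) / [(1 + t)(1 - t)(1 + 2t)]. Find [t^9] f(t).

-1023

Partial fractions give a closed form: a_n = (-1/2)·(-1)^n + (1/2)·1^n + (2)·(-2)^n.
At n = 9: a_9 = -1023.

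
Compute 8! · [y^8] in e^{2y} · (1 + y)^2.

5888

The EGF product rule gives c_8 = Σ_{k_1+k_2=8} C(8; k_1,k_2) · ∏ g_i(k_i), where e^{2y} gives (2)^k; (1+y)^2 gives the falling factorial (2)_k.
g_1(k) for k = 0…8: 1, 2, 4, 8, 16, 32, 64, 128, 256.
g_2(k) for k = 0…8: 1, 2, 2, 0, 0, 0, 0, 0, 0.
c_8 = Σ_k C(8,k)·g_1(k)·g_2(8−k) = 28·64·2 + 8·128·2 + 1·256·1 = 3584 + 2048 + 256 = 5888.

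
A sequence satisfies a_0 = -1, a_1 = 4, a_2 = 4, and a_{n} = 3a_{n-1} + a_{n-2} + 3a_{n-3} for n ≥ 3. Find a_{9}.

29164

The ordinary generating function has denominator 1 - 3q - q^2 - 3q^3.
Iterating the recurrence: a_0,…,a_{9} = -1, 4, 4, 13, 55, 190, 664, 2347, 8275, 29164.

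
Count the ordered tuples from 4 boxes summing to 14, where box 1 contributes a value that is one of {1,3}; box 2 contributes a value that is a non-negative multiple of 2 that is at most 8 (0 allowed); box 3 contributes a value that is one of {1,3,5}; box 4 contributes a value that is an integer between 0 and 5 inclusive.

14

The generating function for the choices is (y + y³)·(1 + y² + y⁴ + y⁶ + y⁸)·(y + y³ + y⁵)·(1 + y + y² + y³ + y⁴ + y⁵); the count is [y¹⁴].
(y + y³) has coefficients 0,1,0,1 for degrees 0…3.
(1 + y² + y⁴ + y⁶ + y⁸) has coefficients 1,0,1,0,1,0,1,0,1,0,0,0,0,0,0 for degrees 0…14.
Multiplying by (y + y³ + y⁵) gives running coefficients 0,1,0,2,0,3,0,3,0,3,0,2,0,1,0 for degrees 0…14.
Finally multiplying by (1 + y + y² + y³ + y⁴ + y⁵), the product of all factors after the first has coefficients 0,1,1,3,3,6,6,8,8,9,9,8,8,6,6 for degrees 0…14.
[y¹⁴] = 1·6 + 1·8 = 14.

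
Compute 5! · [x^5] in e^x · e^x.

The EGF product rule gives c_5 = Σ_{k_1+k_2=5} C(5; k_1,k_2) · ∏ g_i(k_i), where e^x gives (1)^k; e^x gives (1)^k.
g_1(k) for k = 0…5: 1, 1, 1, 1, 1, 1.
g_2(k) for k = 0…5: 1, 1, 1, 1, 1, 1.
c_5 = Σ_k C(5,k)·g_1(k)·g_2(5−k) = 1·1·1 + 5·1·1 + 10·1·1 + 10·1·1 + 5·1·1 + 1·1·1 = 1 + 5 + 10 + 10 + 5 + 1 = 32.

32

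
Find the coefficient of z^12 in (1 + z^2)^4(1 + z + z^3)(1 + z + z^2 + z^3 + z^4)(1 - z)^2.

(1 + z^2)^4 has coefficients 1,0,4,0,6,0,4,0,1 for degrees 0…8.
(1 + z + z^3) has coefficients 1,1,0,1,0,0,0,0,0,0,0,0,0 for degrees 0…12.
Multiplying by (1 + z + z^2 + z^3 + z^4) gives running coefficients 1,2,2,3,3,2,1,1,0,0,0,0,0 for degrees 0…12.
Finally multiplying by (1 - z)^2, the product of all factors after the first has coefficients 1,0,-1,1,-1,-1,0,1,-1,1,0,0,0 for degrees 0…12.
[z^12] = 1·0 + 4·0 + 6·(-1) + 4·0 + 1·(-1) = -7.

-7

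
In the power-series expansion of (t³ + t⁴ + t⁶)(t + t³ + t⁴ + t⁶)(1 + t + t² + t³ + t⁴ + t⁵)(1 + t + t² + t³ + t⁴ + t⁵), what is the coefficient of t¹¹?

(t³ + t⁴ + t⁶) has coefficients 0,0,0,1,1,0,1 for degrees 0…6.
(t + t³ + t⁴ + t⁶) has coefficients 0,1,0,1,1,0,1,0,0,0,0,0 for degrees 0…11.
Multiplying by (1 + t + t² + t³ + t⁴ + t⁵) gives running coefficients 0,1,1,2,3,3,4,3,3,2,1,1 for degrees 0…11.
Finally multiplying by (1 + t + t² + t³ + t⁴ + t⁵), the product of all factors after the first has coefficients 0,1,2,4,7,10,14,16,18,18,16,14 for degrees 0…11.
[t¹¹] = 1·18 + 1·16 + 1·10 = 44.

44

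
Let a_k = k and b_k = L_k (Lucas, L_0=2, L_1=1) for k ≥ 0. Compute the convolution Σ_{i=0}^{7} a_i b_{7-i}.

The convolution is the t^7 coefficient of A(t)B(t).
Σ = 0·29 + 1·18 + 2·11 + 3·7 + 4·4 + 5·3 + 6·1 + 7·2 = 112.

112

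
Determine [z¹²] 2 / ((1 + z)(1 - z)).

The denominator gives the recurrence a_n = a_(n−2) for n ≥ 2; the numerator fixes a_0 = 2, a_1 = 0.
Iterating: 2, 0, 2, 0, 2, 0, 2, 0, 2, 0, 2, 0, 2, so a_12 = 2.

2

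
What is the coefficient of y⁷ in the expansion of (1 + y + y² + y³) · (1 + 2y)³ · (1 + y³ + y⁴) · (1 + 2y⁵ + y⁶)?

(1 + y + y² + y³) has coefficients 1,1,1,1 for degrees 0…3.
(1 + 2y)³ has coefficients 1,6,12,8,0,0,0,0 for degrees 0…7.
Multiplying by (1 + y³ + y⁴) gives running coefficients 1,6,12,9,7,18,20,8 for degrees 0…7.
Finally multiplying by (1 + 2y⁵ + y⁶), the product of all factors after the first has coefficients 1,6,12,9,7,20,33,38 for degrees 0…7.
[y⁷] = 1·38 + 1·33 + 1·20 + 1·7 = 98.

98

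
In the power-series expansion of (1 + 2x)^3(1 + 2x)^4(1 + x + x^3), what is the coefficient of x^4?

(1 + 2x)^3 has coefficients 1,6,12,8 for degrees 0…3.
(1 + 2x)^4 has coefficients 1,8,24,32,16 for degrees 0…4.
Finally multiplying by (1 + x + x^3), the product of all factors after the first has coefficients 1,9,32,57,56 for degrees 0…4.
[x^4] = 1·56 + 6·57 + 12·32 + 8·9 = 854.

854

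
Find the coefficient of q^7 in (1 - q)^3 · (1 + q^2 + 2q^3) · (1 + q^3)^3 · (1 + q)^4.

17

(1 - q)^3 has coefficients 1,-3,3,-1 for degrees 0…3.
(1 + q^2 + 2q^3) has coefficients 1,0,1,2,0,0,0,0 for degrees 0…7.
Multiplying by (1 + q^3)^3 gives running coefficients 1,0,1,5,0,3,9,0 for degrees 0…7.
Finally multiplying by (1 + q)^4, the product of all factors after the first has coefficients 1,4,7,13,27,37,42,59 for degrees 0…7.
[q^7] = 1·59 − 3·42 + 3·37 − 1·27 = 17.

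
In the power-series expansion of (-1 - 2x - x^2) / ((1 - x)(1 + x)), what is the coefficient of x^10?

The denominator gives the recurrence a_n = a_(n−2) for n ≥ 3; the numerator fixes a_0 = -1, a_1 = -2, a_2 = -2.
Iterating: -1, -2, -2, -2, -2, -2, -2, -2, -2, -2, -2, so a_10 = -2.

-2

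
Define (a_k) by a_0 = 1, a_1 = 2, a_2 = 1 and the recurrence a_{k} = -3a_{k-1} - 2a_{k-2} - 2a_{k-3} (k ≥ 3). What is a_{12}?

The ordinary generating function has denominator 1 + 3z + 2z^2 + 2z^3.
Iterating the recurrence: a_0,…,a_{12} = 1, 2, 1, -9, 21, -47, 117, -299, 757, -1907, 4805, -12115, 30549.

30549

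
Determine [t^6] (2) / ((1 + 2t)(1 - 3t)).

926

Partial fractions give a closed form: a_n = (4/5)·(-2)^n + (6/5)·3^n.
At n = 6: a_6 = 926.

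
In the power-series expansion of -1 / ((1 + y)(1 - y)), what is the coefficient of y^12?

Partial fractions give a closed form: a_n = (-1/2)·(-1)^n + (-1/2)·1^n.
At n = 12: a_12 = -1.

-1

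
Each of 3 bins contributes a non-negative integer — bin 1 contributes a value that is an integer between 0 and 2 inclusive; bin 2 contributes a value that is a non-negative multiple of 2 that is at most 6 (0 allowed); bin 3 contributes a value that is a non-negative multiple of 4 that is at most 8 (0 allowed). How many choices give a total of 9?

2

The generating function for the choices is (1 + y + y²)·(1 + y² + y⁴ + y⁶)·(1 + y⁴ + y⁸); the count is [y⁹].
(1 + y + y²) has coefficients 1,1,1 for degrees 0…2.
(1 + y² + y⁴ + y⁶) has coefficients 1,0,1,0,1,0,1,0,0,0 for degrees 0…9.
Finally multiplying by (1 + y⁴ + y⁸), the product of all factors after the first has coefficients 1,0,1,0,2,0,2,0,2,0 for degrees 0…9.
[y⁹] = 1·0 + 1·2 + 1·0 = 2.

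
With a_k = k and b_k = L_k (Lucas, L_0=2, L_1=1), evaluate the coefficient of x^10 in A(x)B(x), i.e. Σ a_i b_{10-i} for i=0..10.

Write out a_i and b_{10-i} for i = 0,…,10 and sum the products.
Σ = 0·123 + 1·76 + 2·47 + 3·29 + 4·18 + 5·11 + 6·7 + 7·4 + 8·3 + 9·1 + 10·2 = 507.

507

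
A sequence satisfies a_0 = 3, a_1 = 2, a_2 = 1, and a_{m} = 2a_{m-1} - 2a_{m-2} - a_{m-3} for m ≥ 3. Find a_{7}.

The ordinary generating function has denominator 1 - 2x + 2x^2 + x^3.
Iterating the recurrence: a_0,…,a_{7} = 3, 2, 1, -5, -14, -19, -5, 42.

42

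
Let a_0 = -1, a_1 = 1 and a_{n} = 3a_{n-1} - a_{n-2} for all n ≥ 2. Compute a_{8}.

1364

The ordinary generating function has denominator 1 - 3t + t^2.
Iterating the recurrence: a_0,…,a_{8} = -1, 1, 4, 11, 29, 76, 199, 521, 1364.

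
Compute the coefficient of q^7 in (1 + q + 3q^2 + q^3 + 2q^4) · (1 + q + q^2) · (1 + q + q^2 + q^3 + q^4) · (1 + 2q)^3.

546

(1 + q + 3q^2 + q^3 + 2q^4) has coefficients 1,1,3,1,2 for degrees 0…4.
(1 + q + q^2) has coefficients 1,1,1,0,0,0,0,0 for degrees 0…7.
Multiplying by (1 + q + q^2 + q^3 + q^4) gives running coefficients 1,2,3,3,3,2,1,0 for degrees 0…7.
Finally multiplying by (1 + 2q)^3, the product of all factors after the first has coefficients 1,8,27,53,73,80,73,54 for degrees 0…7.
[q^7] = 1·54 + 1·73 + 3·80 + 1·73 + 2·53 = 546.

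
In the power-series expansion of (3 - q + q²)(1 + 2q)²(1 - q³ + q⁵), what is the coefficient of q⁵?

(3 - q + q²) has coefficients 3,-1,1 for degrees 0…2.
(1 + 2q)² has coefficients 1,4,4,0,0,0 for degrees 0…5.
Finally multiplying by (1 - q³ + q⁵), the product of all factors after the first has coefficients 1,4,4,-1,-4,-3 for degrees 0…5.
[q⁵] = 3·(-3) − 1·(-4) + 1·(-1) = -6.

-6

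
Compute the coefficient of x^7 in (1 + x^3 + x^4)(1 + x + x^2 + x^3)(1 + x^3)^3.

(1 + x^3 + x^4) has coefficients 1,0,0,1,1 for degrees 0…4.
(1 + x + x^2 + x^3) has coefficients 1,1,1,1,0,0,0,0 for degrees 0…7.
Finally multiplying by (1 + x^3)^3, the product of all factors after the first has coefficients 1,1,1,4,3,3,6,3 for degrees 0…7.
[x^7] = 1·3 + 1·3 + 1·4 = 10.

10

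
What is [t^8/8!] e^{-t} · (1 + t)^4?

641

The EGF product rule gives c_8 = Σ_{k_1+k_2=8} C(8; k_1,k_2) · ∏ g_i(k_i), where e^{-t} gives (-1)^k; (1+t)^4 gives the falling factorial (4)_k.
g_1(k) for k = 0…8: 1, -1, 1, -1, 1, -1, 1, -1, 1.
g_2(k) for k = 0…8: 1, 4, 12, 24, 24, 0, 0, 0, 0.
c_8 = Σ_k C(8,k)·g_1(k)·g_2(8−k) = 70·1·24 + 56·(-1)·24 + 28·1·12 + 8·(-1)·4 + 1·1·1 = 1680 − 1344 + 336 − 32 + 1 = 641.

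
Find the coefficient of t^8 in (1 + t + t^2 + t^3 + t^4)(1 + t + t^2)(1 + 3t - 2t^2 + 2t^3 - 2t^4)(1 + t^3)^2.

17

(1 + t + t^2 + t^3 + t^4) has coefficients 1,1,1,1,1 for degrees 0…4.
(1 + t + t^2) has coefficients 1,1,1,0,0,0,0,0,0 for degrees 0…8.
Multiplying by (1 + 3t - 2t^2 + 2t^3 - 2t^4) gives running coefficients 1,4,2,3,-2,0,-2,0,0 for degrees 0…8.
Finally multiplying by (1 + t^3)^2, the product of all factors after the first has coefficients 1,4,2,5,6,4,5,0,2 for degrees 0…8.
[t^8] = 1·2 + 1·0 + 1·5 + 1·4 + 1·6 = 17.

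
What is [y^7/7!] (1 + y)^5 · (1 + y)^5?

The EGF product rule gives c_7 = Σ_{k_1+k_2=7} C(7; k_1,k_2) · ∏ g_i(k_i), where (1+y)^5 gives the falling factorial (5)_k; (1+y)^5 gives the falling factorial (5)_k.
g_1(k) for k = 0…7: 1, 5, 20, 60, 120, 120, 0, 0.
g_2(k) for k = 0…7: 1, 5, 20, 60, 120, 120, 0, 0.
c_7 = Σ_k C(7,k)·g_1(k)·g_2(7−k) = 21·20·120 + 35·60·120 + 35·120·60 + 21·120·20 = 50400 + 252000 + 252000 + 50400 = 604800.

604800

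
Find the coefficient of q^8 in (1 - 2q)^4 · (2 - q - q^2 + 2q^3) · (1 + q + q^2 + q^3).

(1 - 2q)^4 has coefficients 1,-8,24,-32,16 for degrees 0…4.
(2 - q - q^2 + 2q^3) has coefficients 2,-1,-1,2,0,0,0,0,0 for degrees 0…8.
Finally multiplying by (1 + q + q^2 + q^3), the product of all factors after the first has coefficients 2,1,0,2,0,1,2,0,0 for degrees 0…8.
[q^8] = 1·0 − 8·0 + 24·2 − 32·1 + 16·0 = 16.

16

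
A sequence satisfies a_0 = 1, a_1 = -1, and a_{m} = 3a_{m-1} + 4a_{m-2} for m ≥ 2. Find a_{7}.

-1

The ordinary generating function has denominator 1 - 3y - 4y^2.
Iterating the recurrence: a_0,…,a_{7} = 1, -1, 1, -1, 1, -1, 1, -1.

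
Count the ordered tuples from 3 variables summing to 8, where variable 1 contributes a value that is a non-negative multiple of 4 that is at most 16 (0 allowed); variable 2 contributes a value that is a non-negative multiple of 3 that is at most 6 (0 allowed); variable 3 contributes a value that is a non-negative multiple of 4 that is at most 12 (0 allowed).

The generating function for the choices is (1 + z⁴ + z⁸ + z¹² + z¹⁶)·(1 + z³ + z⁶)·(1 + z⁴ + z⁸ + z¹²); the count is [z⁸].
(1 + z⁴ + z⁸ + z¹² + z¹⁶) has coefficients 1,0,0,0,1,0,0,0,1 for degrees 0…8.
(1 + z³ + z⁶) has coefficients 1,0,0,1,0,0,1,0,0 for degrees 0…8.
Finally multiplying by (1 + z⁴ + z⁸ + z¹²), the product of all factors after the first has coefficients 1,0,0,1,1,0,1,1,1 for degrees 0…8.
[z⁸] = 1·1 + 1·1 + 1·1 = 3.

3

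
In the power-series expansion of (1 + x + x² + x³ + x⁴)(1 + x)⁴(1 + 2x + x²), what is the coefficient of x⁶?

57

(1 + x + x² + x³ + x⁴) has coefficients 1,1,1,1,1 for degrees 0…4.
(1 + x)⁴ has coefficients 1,4,6,4,1,0,0 for degrees 0…6.
Finally multiplying by (1 + 2x + x²), the product of all factors after the first has coefficients 1,6,15,20,15,6,1 for degrees 0…6.
[x⁶] = 1·1 + 1·6 + 1·15 + 1·20 + 1·15 = 57.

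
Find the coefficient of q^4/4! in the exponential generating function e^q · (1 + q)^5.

The EGF product rule gives c_4 = Σ_{k_1+k_2=4} C(4; k_1,k_2) · ∏ g_i(k_i), where e^q gives (1)^k; (1+q)^5 gives the falling factorial (5)_k.
g_1(k) for k = 0…4: 1, 1, 1, 1, 1.
g_2(k) for k = 0…4: 1, 5, 20, 60, 120.
c_4 = Σ_k C(4,k)·g_1(k)·g_2(4−k) = 1·1·120 + 4·1·60 + 6·1·20 + 4·1·5 + 1·1·1 = 120 + 240 + 120 + 20 + 1 = 501.

501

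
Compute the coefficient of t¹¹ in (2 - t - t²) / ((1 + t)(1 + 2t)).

The denominator gives the recurrence a_n = −3a_(n−1) − 2a_(n−2) for n ≥ 3; the numerator fixes a_0 = 2, a_1 = -7, a_2 = 16.
Iterating: 2, -7, 16, -34, 70, -142, 286, -574, 1150, -2302, 4606, -9214, so a_11 = -9214.

-9214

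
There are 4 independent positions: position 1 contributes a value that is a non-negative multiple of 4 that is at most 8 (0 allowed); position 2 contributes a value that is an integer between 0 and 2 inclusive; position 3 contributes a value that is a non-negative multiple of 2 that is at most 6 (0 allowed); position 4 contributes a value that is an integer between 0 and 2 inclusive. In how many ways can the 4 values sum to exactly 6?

The generating function for the choices is (1 + t⁴ + t⁸)·(1 + t + t²)·(1 + t² + t⁴ + t⁶)·(1 + t + t²); the count is [t⁶].
(1 + t⁴ + t⁸) has coefficients 1,0,0,0,1,0,0 for degrees 0…6.
(1 + t + t²) has coefficients 1,1,1,0,0,0,0 for degrees 0…6.
Multiplying by (1 + t² + t⁴ + t⁶) gives running coefficients 1,1,2,1,2,1,2 for degrees 0…6.
Finally multiplying by (1 + t + t²), the product of all factors after the first has coefficients 1,2,4,4,5,4,5 for degrees 0…6.
[t⁶] = 1·5 + 1·4 = 9.

9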